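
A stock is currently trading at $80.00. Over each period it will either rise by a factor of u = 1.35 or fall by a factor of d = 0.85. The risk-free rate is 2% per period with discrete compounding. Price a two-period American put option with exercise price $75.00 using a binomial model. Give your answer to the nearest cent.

$7.20

Risk-neutral probability p = (1 + 0.02 − 0.85)/(1.35 − 0.85) = 0.1700/0.5000 = 0.3400
Terminal stock prices: S_uu = 145.8, S_ud = 91.8, S_dd = 57.8
Terminal payoffs (K − S): max(-70.8, 0) = 0, max(-16.8, 0) = 0, max(17.2, 0) = 17.2
Node u (S = 108): continuation = 1/1.02·[0.3400·0.0000 + 0.6600·0.0000] = 0.0000; exercise value = 0.0000 ≤ continuation, so V_u = 0.0000
Node d (S = 68): continuation = 1/1.02·[0.3400·0.0000 + 0.6600·17.2000] = 11.1294; exercise value = 7.0000 ≤ continuation, so V_d = 11.1294
Node 0 (S = 80): continuation = 1/1.02·[0.3400·0.0000 + 0.6600·11.1294] = 7.2014; exercise value = 0.0000 ≤ continuation, so V_0 = 7.2014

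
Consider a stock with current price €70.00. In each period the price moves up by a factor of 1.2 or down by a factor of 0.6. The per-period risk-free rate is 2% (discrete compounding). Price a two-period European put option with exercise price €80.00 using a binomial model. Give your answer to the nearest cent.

€16.69

Risk-neutral probability p = (1 + 0.02 − 0.6)/(1.2 − 0.6) = 0.4200/0.6000 = 0.7000
Terminal stock prices: S_uu = 100.8, S_ud = 50.4, S_dd = 25.2
Terminal payoffs (K − S): max(-20.8, 0) = 0, max(29.6, 0) = 29.6, max(54.8, 0) = 54.8
Node u (S = 84): V_u = 1/1.02·[0.7000·0.0000 + 0.3000·29.6000] = 8.7059
Node d (S = 42): V_d = 1/1.02·[0.7000·29.6000 + 0.3000·54.8000] = 36.4314
Node 0 (S = 70): V_0 = 1/1.02·[0.7000·8.7059 + 0.3000·36.4314] = 16.6897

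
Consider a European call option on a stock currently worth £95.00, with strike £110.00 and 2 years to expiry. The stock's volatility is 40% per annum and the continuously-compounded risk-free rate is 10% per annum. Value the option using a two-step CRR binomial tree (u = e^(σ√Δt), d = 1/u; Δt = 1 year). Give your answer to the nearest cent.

£23.27

CRR parameters: u = e^(σ√Δt) = e^(0.4·√1) = 1.4918, d = 1/u = 0.6703
Per-period rate: rΔt = 0.1·1 = 0.1, so R = e^0.1 = 1.1052
Risk-neutral probability p = (e^0.1 − 0.6703)/(1.4918 − 0.6703) = 0.4349/0.8215 = 0.5293
Terminal stock prices: S_uu = 211.4, S_ud = 95, S_dd = 42.69
Terminal payoffs (S − K): max(101.4, 0) = 101.4, max(-15, 0) = 0, max(-67.31, 0) = 0
Node u (S = 141.7): V_u = e^(−0.1)·[0.5293·101.4264 + 0.4707·0.0000] = 48.5794
Node d (S = 63.68): V_d = e^(−0.1)·[0.5293·0.0000 + 0.4707·0.0000] = 0.0000
Node 0 (S = 95): V_0 = e^(−0.1)·[0.5293·48.5794 + 0.4707·0.0000] = 23.2677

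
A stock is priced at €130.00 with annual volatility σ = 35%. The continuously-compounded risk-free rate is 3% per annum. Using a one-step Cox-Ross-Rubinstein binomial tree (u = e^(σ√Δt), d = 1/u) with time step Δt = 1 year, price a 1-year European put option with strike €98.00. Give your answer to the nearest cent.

CRR parameters: u = e^(σ√Δt) = e^(0.35·√1) = 1.4191, d = 1/u = 0.7047
Per-period rate: rΔt = 0.03·1 = 0.03, so R = e^0.03 = 1.0305
Risk-neutral probability p = (e^0.03 − 0.7047)/(1.4191 − 0.7047) = 0.3258/0.7144 = 0.4560
Terminal stock prices: S_u = 184.5, S_d = 91.61
Terminal payoffs (K − S): max(-86.48, 0) = 0, max(6.391, 0) = 6.391
Node 0 (S = 130): V_0 = e^(−0.03)·[0.4560·0.0000 + 0.5440·6.3905] = 3.3736

€3.37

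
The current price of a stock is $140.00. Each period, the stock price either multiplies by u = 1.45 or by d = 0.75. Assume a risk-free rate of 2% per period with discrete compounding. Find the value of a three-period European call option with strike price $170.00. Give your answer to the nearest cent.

Risk-neutral probability p = (1 + 0.02 − 0.75)/(1.45 − 0.75) = 0.2700/0.7000 = 0.3857
Terminal stock prices: S_uuu = 426.8, S_uud = 220.8, S_udd = 114.2, S_ddd = 59.06
Terminal payoffs (S − K): max(256.8, 0) = 256.8, max(50.76, 0) = 50.76, max(-55.81, 0) = 0, max(-110.9, 0) = 0
Node uu (S = 294.4): V_uu = 1/1.02·[0.3857·256.8075 + 0.6143·50.7625] = 127.6833
Node ud (S = 152.2): V_ud = 1/1.02·[0.3857·50.7625 + 0.6143·0.0000] = 19.1959
Node dd (S = 78.75): V_dd = 1/1.02·[0.3857·0.0000 + 0.6143·0.0000] = 0.0000
Node u (S = 203): V_u = 1/1.02·[0.3857·127.6833 + 0.6143·19.1959] = 59.8442
Node d (S = 105): V_d = 1/1.02·[0.3857·19.1959 + 0.6143·0.0000] = 7.2590
Node 0 (S = 140): V_0 = 1/1.02·[0.3857·59.8442 + 0.6143·7.2590] = 27.0018

$27.00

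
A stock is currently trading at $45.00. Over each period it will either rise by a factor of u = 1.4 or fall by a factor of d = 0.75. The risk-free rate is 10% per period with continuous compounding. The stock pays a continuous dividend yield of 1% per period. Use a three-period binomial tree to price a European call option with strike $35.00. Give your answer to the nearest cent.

Per-period risk-free factor R = e^0.1 = 1.1052; dividend-adjusted growth = e^(0.1−0.01) = 1.0942.
Risk-neutral probability p = (1.0942 − 0.75)/(1.4 − 0.75) = 0.3442/0.6500 = 0.5295
Terminal stock prices: S_uuu = 123.5, S_uud = 66.15, S_udd = 35.44, S_ddd = 18.98
Terminal payoffs (S − K): max(88.48, 0) = 88.48, max(31.15, 0) = 31.15, max(0.4375, 0) = 0.4375, max(-16.02, 0) = 0
Node uu (S = 88.2): V_uu = e^(−0.1)·[0.5295·88.4800 + 0.4705·31.1500] = 55.6531
Node ud (S = 47.25): V_ud = e^(−0.1)·[0.5295·31.1500 + 0.4705·0.4375] = 15.1105
Node dd (S = 25.31): V_dd = e^(−0.1)·[0.5295·0.4375 + 0.4705·0.0000] = 0.2096
Node u (S = 63): V_u = e^(−0.1)·[0.5295·55.6531 + 0.4705·15.1105] = 33.0969
Node d (S = 33.75): V_d = e^(−0.1)·[0.5295·15.1105 + 0.4705·0.2096] = 7.3289
Node 0 (S = 45): V_0 = e^(−0.1)·[0.5295·33.0969 + 0.4705·7.3289] = 18.9772

$18.98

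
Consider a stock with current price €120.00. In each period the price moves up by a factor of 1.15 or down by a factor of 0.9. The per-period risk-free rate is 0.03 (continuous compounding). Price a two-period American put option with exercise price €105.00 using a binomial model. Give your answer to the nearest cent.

€1.68

Risk-neutral probability p = (e^0.03 − 0.9)/(1.15 − 0.9) = 0.1305/0.2500 = 0.5218
Terminal stock prices: S_uu = 158.7, S_ud = 124.2, S_dd = 97.2
Terminal payoffs (K − S): max(-53.7, 0) = 0, max(-19.2, 0) = 0, max(7.8, 0) = 7.8
Node u (S = 138): continuation = e^(−0.03)·[0.5218·0.0000 + 0.4782·0.0000] = 0.0000; exercise value = 0.0000 ≤ continuation, so V_u = 0.0000
Node d (S = 108): continuation = e^(−0.03)·[0.5218·0.0000 + 0.4782·7.8000] = 3.6196; exercise value = 0.0000 ≤ continuation, so V_d = 3.6196
Node 0 (S = 120): continuation = e^(−0.03)·[0.5218·0.0000 + 0.4782·3.6196] = 1.6797; exercise value = 0.0000 ≤ continuation, so V_0 = 1.6797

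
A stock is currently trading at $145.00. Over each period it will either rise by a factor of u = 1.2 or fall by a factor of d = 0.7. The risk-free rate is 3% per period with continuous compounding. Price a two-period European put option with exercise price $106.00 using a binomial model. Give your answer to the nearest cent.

Risk-neutral probability p = (e^0.03 − 0.7)/(1.2 − 0.7) = 0.3305/0.5000 = 0.6609
Terminal stock prices: S_uu = 208.8, S_ud = 121.8, S_dd = 71.05
Terminal payoffs (K − S): max(-102.8, 0) = 0, max(-15.8, 0) = 0, max(34.95, 0) = 34.95
Node u (S = 174): V_u = e^(−0.03)·[0.6609·0.0000 + 0.3391·0.0000] = 0.0000
Node d (S = 101.5): V_d = e^(−0.03)·[0.6609·0.0000 + 0.3391·34.9500] = 11.5010
Node 0 (S = 145): V_0 = e^(−0.03)·[0.6609·0.0000 + 0.3391·11.5010] = 3.7846

$3.78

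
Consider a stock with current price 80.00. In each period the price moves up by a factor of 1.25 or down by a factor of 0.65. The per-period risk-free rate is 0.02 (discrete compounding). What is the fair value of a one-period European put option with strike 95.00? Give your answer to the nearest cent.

16.16

Risk-neutral probability p = (1 + 0.02 − 0.65)/(1.25 − 0.65) = 0.3700/0.6000 = 0.6167
Terminal stock prices: S_u = 100, S_d = 52
Terminal payoffs (K − S): max(-5, 0) = 0, max(43, 0) = 43
Node 0 (S = 80): V_0 = 1/1.02·[0.6167·0.0000 + 0.3833·43.0000] = 16.1601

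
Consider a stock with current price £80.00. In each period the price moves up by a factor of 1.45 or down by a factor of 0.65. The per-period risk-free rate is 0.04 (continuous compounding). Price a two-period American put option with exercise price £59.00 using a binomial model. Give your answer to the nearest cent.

£6.09

Risk-neutral probability p = (e^0.04 − 0.65)/(1.45 − 0.65) = 0.3908/0.8000 = 0.4885
Terminal stock prices: S_uu = 168.2, S_ud = 75.4, S_dd = 33.8
Terminal payoffs (K − S): max(-109.2, 0) = 0, max(-16.4, 0) = 0, max(25.2, 0) = 25.2
Node u (S = 116): continuation = e^(−0.04)·[0.4885·0.0000 + 0.5115·0.0000] = 0.0000; exercise value = 0.0000 ≤ continuation, so V_u = 0.0000
Node d (S = 52): continuation = e^(−0.04)·[0.4885·0.0000 + 0.5115·25.2000] = 12.3841; exercise value = 7.0000 ≤ continuation, so V_d = 12.3841
Node 0 (S = 80): continuation = e^(−0.04)·[0.4885·0.0000 + 0.5115·12.3841] = 6.0859; exercise value = 0.0000 ≤ continuation, so V_0 = 6.0859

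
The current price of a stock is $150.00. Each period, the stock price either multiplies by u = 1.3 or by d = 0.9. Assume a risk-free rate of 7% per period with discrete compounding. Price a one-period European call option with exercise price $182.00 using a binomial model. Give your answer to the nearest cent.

Risk-neutral probability p = (1 + 0.07 − 0.9)/(1.3 − 0.9) = 0.1700/0.4000 = 0.4250
Terminal stock prices: S_u = 195, S_d = 135
Terminal payoffs (S − K): max(13, 0) = 13, max(-47, 0) = 0
Node 0 (S = 150): V_0 = 1/1.07·[0.4250·13.0000 + 0.5750·0.0000] = 5.1636

$5.16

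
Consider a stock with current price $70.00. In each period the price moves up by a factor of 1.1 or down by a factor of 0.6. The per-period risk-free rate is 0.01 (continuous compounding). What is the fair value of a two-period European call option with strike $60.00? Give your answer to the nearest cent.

Risk-neutral probability p = (e^0.01 − 0.6)/(1.1 − 0.6) = 0.4101/0.5000 = 0.8201
Terminal stock prices: S_uu = 84.7, S_ud = 46.2, S_dd = 25.2
Terminal payoffs (S − K): max(24.7, 0) = 24.7, max(-13.8, 0) = 0, max(-34.8, 0) = 0
Node u (S = 77): V_u = e^(−0.01)·[0.8201·24.7000 + 0.1799·0.0000] = 20.0549
Node d (S = 42): V_d = e^(−0.01)·[0.8201·0.0000 + 0.1799·0.0000] = 0.0000
Node 0 (S = 70): V_0 = e^(−0.01)·[0.8201·20.0549 + 0.1799·0.0000] = 16.2834

$16.28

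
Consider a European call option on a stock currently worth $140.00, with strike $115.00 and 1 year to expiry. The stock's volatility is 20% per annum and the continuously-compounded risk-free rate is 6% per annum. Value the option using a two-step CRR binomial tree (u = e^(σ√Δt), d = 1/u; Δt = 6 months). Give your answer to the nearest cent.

$33.33

CRR parameters: u = e^(σ√Δt) = e^(0.2·√0.5) = 1.1519, d = 1/u = 0.8681
Per-period rate: rΔt = 0.06·0.5 = 0.03, so R = e^0.03 = 1.0305
Risk-neutral probability p = (e^0.03 − 0.8681)/(1.1519 − 0.8681) = 0.1623/0.2838 = 0.5720
Terminal stock prices: S_uu = 185.8, S_ud = 140, S_dd = 105.5
Terminal payoffs (S − K): max(70.77, 0) = 70.77, max(25, 0) = 25, max(-9.491, 0) = 0
Node u (S = 161.3): V_u = e^(−0.03)·[0.5720·70.7655 + 0.4280·25.0000] = 49.6662
Node d (S = 121.5): V_d = e^(−0.03)·[0.5720·25.0000 + 0.4280·0.0000] = 13.8778
Node 0 (S = 140): V_0 = e^(−0.03)·[0.5720·49.6662 + 0.4280·13.8778] = 33.3342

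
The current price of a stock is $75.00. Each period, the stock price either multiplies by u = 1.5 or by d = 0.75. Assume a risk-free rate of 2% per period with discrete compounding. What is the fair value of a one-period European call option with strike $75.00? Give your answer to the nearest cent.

$13.24

Risk-neutral probability p = (1 + 0.02 − 0.75)/(1.5 − 0.75) = 0.2700/0.7500 = 0.3600
Terminal stock prices: S_u = 112.5, S_d = 56.25
Terminal payoffs (S − K): max(37.5, 0) = 37.5, max(-18.75, 0) = 0
Node 0 (S = 75): V_0 = 1/1.02·[0.3600·37.5000 + 0.6400·0.0000] = 13.2353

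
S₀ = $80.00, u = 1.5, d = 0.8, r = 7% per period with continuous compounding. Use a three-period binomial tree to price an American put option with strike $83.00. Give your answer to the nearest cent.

Risk-neutral probability p = (e^0.07 − 0.8)/(1.5 − 0.8) = 0.2725/0.7000 = 0.3893
Terminal stock prices: S_uuu = 270, S_uud = 144, S_udd = 76.8, S_ddd = 40.96
Terminal payoffs (K − S): max(-187, 0) = 0, max(-61, 0) = 0, max(6.2, 0) = 6.2, max(42.04, 0) = 42.04
Node uu (S = 180): continuation = e^(−0.07)·[0.3893·0.0000 + 0.6107·0.0000] = 0.0000; exercise value = 0.0000 ≤ continuation, so V_uu = 0.0000
Node ud (S = 96): continuation = e^(−0.07)·[0.3893·0.0000 + 0.6107·6.2000] = 3.5304; exercise value = 0.0000 ≤ continuation, so V_ud = 3.5304
Node dd (S = 51.2): continuation = e^(−0.07)·[0.3893·6.2000 + 0.6107·42.0400] = 26.1887; exercise value = 31.8000 > continuation, so V_dd = 31.8000 (exercise)
Node u (S = 120): continuation = e^(−0.07)·[0.3893·0.0000 + 0.6107·3.5304] = 2.0102; exercise value = 0.0000 ≤ continuation, so V_u = 2.0102
Node d (S = 64): continuation = e^(−0.07)·[0.3893·3.5304 + 0.6107·31.8000] = 19.3889; exercise value = 19.0000 ≤ continuation, so V_d = 19.3889
Node 0 (S = 80): continuation = e^(−0.07)·[0.3893·2.0102 + 0.6107·19.3889] = 11.7700; exercise value = 3.0000 ≤ continuation, so V_0 = 11.7700

$11.77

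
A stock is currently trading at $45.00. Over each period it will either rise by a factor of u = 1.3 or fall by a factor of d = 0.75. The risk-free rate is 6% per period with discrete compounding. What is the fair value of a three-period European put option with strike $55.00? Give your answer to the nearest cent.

Risk-neutral probability p = (1 + 0.06 − 0.75)/(1.3 − 0.75) = 0.3100/0.5500 = 0.5636
Terminal stock prices: S_uuu = 98.87, S_uud = 57.04, S_udd = 32.91, S_ddd = 18.98
Terminal payoffs (K − S): max(-43.87, 0) = 0, max(-2.038, 0) = 0, max(22.09, 0) = 22.09, max(36.02, 0) = 36.02
Node uu (S = 76.05): V_uu = 1/1.06·[0.5636·0.0000 + 0.4364·0.0000] = 0.0000
Node ud (S = 43.88): V_ud = 1/1.06·[0.5636·0.0000 + 0.4364·22.0938] = 9.0952
Node dd (S = 25.31): V_dd = 1/1.06·[0.5636·22.0938 + 0.4364·36.0156] = 26.5743
Node u (S = 58.5): V_u = 1/1.06·[0.5636·0.0000 + 0.4364·9.0952] = 3.7442
Node d (S = 33.75): V_d = 1/1.06·[0.5636·9.0952 + 0.4364·26.5743] = 15.7759
Node 0 (S = 45): V_0 = 1/1.06·[0.5636·3.7442 + 0.4364·15.7759] = 8.4853

$8.49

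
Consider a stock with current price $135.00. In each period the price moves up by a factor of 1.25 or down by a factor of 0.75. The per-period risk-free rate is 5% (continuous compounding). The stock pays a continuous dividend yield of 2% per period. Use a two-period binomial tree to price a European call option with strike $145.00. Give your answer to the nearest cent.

Per-period risk-free factor R = e^0.05 = 1.0513; dividend-adjusted growth = e^(0.05−0.02) = 1.0305.
Risk-neutral probability p = (1.0305 − 0.75)/(1.25 − 0.75) = 0.2805/0.5000 = 0.5609
Terminal stock prices: S_uu = 210.9, S_ud = 126.6, S_dd = 75.94
Terminal payoffs (S − K): max(65.94, 0) = 65.94, max(-18.44, 0) = 0, max(-69.06, 0) = 0
Node u (S = 168.8): V_u = e^(−0.05)·[0.5609·65.9375 + 0.4391·0.0000] = 35.1812
Node d (S = 101.2): V_d = e^(−0.05)·[0.5609·0.0000 + 0.4391·0.0000] = 0.0000
Node 0 (S = 135): V_0 = e^(−0.05)·[0.5609·35.1812 + 0.4391·0.0000] = 18.7710

$18.77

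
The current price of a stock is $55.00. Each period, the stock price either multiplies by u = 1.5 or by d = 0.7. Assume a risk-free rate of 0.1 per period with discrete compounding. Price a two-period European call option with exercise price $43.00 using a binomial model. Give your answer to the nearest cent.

$22.78

Risk-neutral probability p = (1 + 0.1 − 0.7)/(1.5 − 0.7) = 0.4000/0.8000 = 0.5000
Terminal stock prices: S_uu = 123.8, S_ud = 57.75, S_dd = 26.95
Terminal payoffs (S − K): max(80.75, 0) = 80.75, max(14.75, 0) = 14.75, max(-16.05, 0) = 0
Node u (S = 82.5): V_u = 1/1.1·[0.5000·80.7500 + 0.5000·14.7500] = 43.4091
Node d (S = 38.5): V_d = 1/1.1·[0.5000·14.7500 + 0.5000·0.0000] = 6.7045
Node 0 (S = 55): V_0 = 1/1.1·[0.5000·43.4091 + 0.5000·6.7045] = 22.7789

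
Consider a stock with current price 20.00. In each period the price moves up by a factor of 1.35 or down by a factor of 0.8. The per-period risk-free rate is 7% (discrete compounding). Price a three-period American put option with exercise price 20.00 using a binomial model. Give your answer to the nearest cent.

2.19

Risk-neutral probability p = (1 + 0.07 − 0.8)/(1.35 − 0.8) = 0.2700/0.5500 = 0.4909
Terminal stock prices: S_uuu = 49.21, S_uud = 29.16, S_udd = 17.28, S_ddd = 10.24
Terminal payoffs (K − S): max(-29.21, 0) = 0, max(-9.16, 0) = 0, max(2.72, 0) = 2.72, max(9.76, 0) = 9.76
Node uu (S = 36.45): continuation = 1/1.07·[0.4909·0.0000 + 0.5091·0.0000] = 0.0000; exercise value = 0.0000 ≤ continuation, so V_uu = 0.0000
Node ud (S = 21.6): continuation = 1/1.07·[0.4909·0.0000 + 0.5091·2.7200] = 1.2941; exercise value = 0.0000 ≤ continuation, so V_ud = 1.2941
Node dd (S = 12.8): continuation = 1/1.07·[0.4909·2.7200 + 0.5091·9.7600] = 5.8916; exercise value = 7.2000 > continuation, so V_dd = 7.2000 (exercise)
Node u (S = 27): continuation = 1/1.07·[0.4909·0.0000 + 0.5091·1.2941] = 0.6157; exercise value = 0.0000 ≤ continuation, so V_u = 0.6157
Node d (S = 16): continuation = 1/1.07·[0.4909·1.2941 + 0.5091·7.2000] = 4.0194; exercise value = 4.0000 ≤ continuation, so V_d = 4.0194
Node 0 (S = 20): continuation = 1/1.07·[0.4909·0.6157 + 0.5091·4.0194] = 2.1949; exercise value = 0.0000 ≤ continuation, so V_0 = 2.1949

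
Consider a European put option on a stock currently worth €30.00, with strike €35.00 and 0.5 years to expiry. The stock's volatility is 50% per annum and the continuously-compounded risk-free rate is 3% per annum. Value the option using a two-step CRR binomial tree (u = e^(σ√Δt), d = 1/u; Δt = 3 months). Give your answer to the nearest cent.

CRR parameters: u = e^(σ√Δt) = e^(0.5·√0.25) = 1.2840, d = 1/u = 0.7788
Per-period rate: rΔt = 0.03·0.25 = 0.0075, so R = e^0.0075 = 1.0075
Risk-neutral probability p = (e^0.0075 − 0.7788)/(1.2840 − 0.7788) = 0.2287/0.5052 = 0.4527
Terminal stock prices: S_uu = 49.46, S_ud = 30, S_dd = 18.2
Terminal payoffs (K − S): max(-14.46, 0) = 0, max(5, 0) = 5, max(16.8, 0) = 16.8
Node u (S = 38.52): V_u = e^(−0.0075)·[0.4527·0.0000 + 0.5473·5.0000] = 2.7159
Node d (S = 23.36): V_d = e^(−0.0075)·[0.4527·5.0000 + 0.5473·16.8041] = 11.3745
Node 0 (S = 30): V_0 = e^(−0.0075)·[0.4527·2.7159 + 0.5473·11.3745] = 7.3988

€7.40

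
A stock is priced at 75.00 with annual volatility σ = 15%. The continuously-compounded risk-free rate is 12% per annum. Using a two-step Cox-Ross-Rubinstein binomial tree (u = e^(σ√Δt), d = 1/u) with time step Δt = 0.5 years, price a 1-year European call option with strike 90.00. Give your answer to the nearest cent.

CRR parameters: u = e^(σ√Δt) = e^(0.15·√0.5) = 1.1119, d = 1/u = 0.8994
Per-period rate: rΔt = 0.12·0.5 = 0.06, so R = e^0.06 = 1.0618
Risk-neutral probability p = (e^0.06 − 0.8994)/(1.1119 − 0.8994) = 0.1625/0.2125 = 0.7645
Terminal stock prices: S_uu = 92.72, S_ud = 75, S_dd = 60.66
Terminal payoffs (S − K): max(2.723, 0) = 2.723, max(-15, 0) = 0, max(-29.34, 0) = 0
Node u (S = 83.39): V_u = e^(−0.06)·[0.7645·2.7233 + 0.2355·0.0000] = 1.9606
Node d (S = 67.45): V_d = e^(−0.06)·[0.7645·0.0000 + 0.2355·0.0000] = 0.0000
Node 0 (S = 75): V_0 = e^(−0.06)·[0.7645·1.9606 + 0.2355·0.0000] = 1.4116

1.41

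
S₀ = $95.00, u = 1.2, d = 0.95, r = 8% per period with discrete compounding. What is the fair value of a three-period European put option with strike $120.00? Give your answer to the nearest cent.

Risk-neutral probability p = (1 + 0.08 − 0.95)/(1.2 − 0.95) = 0.1300/0.2500 = 0.5200
Terminal stock prices: S_uuu = 164.2, S_uud = 130, S_udd = 102.9, S_ddd = 81.45
Terminal payoffs (K − S): max(-44.16, 0) = 0, max(-9.96, 0) = 0, max(17.12, 0) = 17.12, max(38.55, 0) = 38.55
Node uu (S = 136.8): V_uu = 1/1.08·[0.5200·0.0000 + 0.4800·0.0000] = 0.0000
Node ud (S = 108.3): V_ud = 1/1.08·[0.5200·0.0000 + 0.4800·17.1150] = 7.6067
Node dd (S = 85.74): V_dd = 1/1.08·[0.5200·17.1150 + 0.4800·38.5494] = 25.3736
Node u (S = 114): V_u = 1/1.08·[0.5200·0.0000 + 0.4800·7.6067] = 3.3807
Node d (S = 90.25): V_d = 1/1.08·[0.5200·7.6067 + 0.4800·25.3736] = 14.9396
Node 0 (S = 95): V_0 = 1/1.08·[0.5200·3.3807 + 0.4800·14.9396] = 8.2676

$8.27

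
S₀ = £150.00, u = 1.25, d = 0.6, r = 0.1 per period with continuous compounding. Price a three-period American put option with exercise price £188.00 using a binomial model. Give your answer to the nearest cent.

£38.00

Risk-neutral probability p = (e^0.1 − 0.6)/(1.25 − 0.6) = 0.5052/0.6500 = 0.7772
Terminal stock prices: S_uuu = 293, S_uud = 140.6, S_udd = 67.5, S_ddd = 32.4
Terminal payoffs (K − S): max(-105, 0) = 0, max(47.38, 0) = 47.38, max(120.5, 0) = 120.5, max(155.6, 0) = 155.6
Node uu (S = 234.4): continuation = e^(−0.1)·[0.7772·0.0000 + 0.2228·47.3750] = 9.5513; exercise value = 0.0000 ≤ continuation, so V_uu = 9.5513
Node ud (S = 112.5): continuation = e^(−0.1)·[0.7772·47.3750 + 0.2228·120.5000] = 57.6094; exercise value = 75.5000 > continuation, so V_ud = 75.5000 (exercise)
Node dd (S = 54): continuation = e^(−0.1)·[0.7772·120.5000 + 0.2228·155.6000] = 116.1094; exercise value = 134.0000 > continuation, so V_dd = 134.0000 (exercise)
Node u (S = 187.5): continuation = e^(−0.1)·[0.7772·9.5513 + 0.2228·75.5000] = 21.9383; exercise value = 0.5000 ≤ continuation, so V_u = 21.9383
Node d (S = 90): continuation = e^(−0.1)·[0.7772·75.5000 + 0.2228·134.0000] = 80.1094; exercise value = 98.0000 > continuation, so V_d = 98.0000 (exercise)
Node 0 (S = 150): continuation = e^(−0.1)·[0.7772·21.9383 + 0.2228·98.0000] = 35.1854; exercise value = 38.0000 > continuation, so V_0 = 38.0000 (exercise)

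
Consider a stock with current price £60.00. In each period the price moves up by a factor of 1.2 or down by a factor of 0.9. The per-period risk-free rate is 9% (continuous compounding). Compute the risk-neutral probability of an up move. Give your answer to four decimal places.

Risk-neutral probability p = (e^0.09 − 0.9)/(1.2 − 0.9) = 0.1942/0.3000 = 0.6472

p = 0.6472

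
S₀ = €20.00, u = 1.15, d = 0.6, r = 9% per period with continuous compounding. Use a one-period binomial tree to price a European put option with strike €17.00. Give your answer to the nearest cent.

€0.46

Risk-neutral probability p = (e^0.09 − 0.6)/(1.15 − 0.6) = 0.4942/0.5500 = 0.8985
Terminal stock prices: S_u = 23, S_d = 12
Terminal payoffs (K − S): max(-6, 0) = 0, max(5, 0) = 5
Node 0 (S = 20): V_0 = e^(−0.09)·[0.8985·0.0000 + 0.1015·5.0000] = 0.4638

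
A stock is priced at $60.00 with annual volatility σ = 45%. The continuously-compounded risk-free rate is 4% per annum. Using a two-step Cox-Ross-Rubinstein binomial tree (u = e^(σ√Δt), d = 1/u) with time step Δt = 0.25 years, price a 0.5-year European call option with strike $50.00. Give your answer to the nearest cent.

CRR parameters: u = e^(σ√Δt) = e^(0.45·√0.25) = 1.2523, d = 1/u = 0.7985
Per-period rate: rΔt = 0.04·0.25 = 0.01, so R = e^0.01 = 1.0101
Risk-neutral probability p = (e^0.01 − 0.7985)/(1.2523 − 0.7985) = 0.2115/0.4538 = 0.4661
Terminal stock prices: S_uu = 94.1, S_ud = 60, S_dd = 38.26
Terminal payoffs (S − K): max(44.1, 0) = 44.1, max(10, 0) = 10, max(-11.74, 0) = 0
Node u (S = 75.14): V_u = e^(−0.01)·[0.4661·44.0987 + 0.5339·10.0000] = 25.6369
Node d (S = 47.91): V_d = e^(−0.01)·[0.4661·10.0000 + 0.5339·0.0000] = 4.6149
Node 0 (S = 60): V_0 = e^(−0.01)·[0.4661·25.6369 + 0.5339·4.6149] = 14.2705

$14.27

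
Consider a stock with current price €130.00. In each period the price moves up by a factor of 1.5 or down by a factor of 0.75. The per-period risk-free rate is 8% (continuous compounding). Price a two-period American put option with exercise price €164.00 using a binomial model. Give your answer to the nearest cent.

€37.84

Risk-neutral probability p = (e^0.08 − 0.75)/(1.5 − 0.75) = 0.3333/0.7500 = 0.4444
Terminal stock prices: S_uu = 292.5, S_ud = 146.2, S_dd = 73.12
Terminal payoffs (K − S): max(-128.5, 0) = 0, max(17.75, 0) = 17.75, max(90.88, 0) = 90.88
Node u (S = 195): continuation = e^(−0.08)·[0.4444·0.0000 + 0.5556·17.7500] = 9.1040; exercise value = 0.0000 ≤ continuation, so V_u = 9.1040
Node d (S = 97.5): continuation = e^(−0.08)·[0.4444·17.7500 + 0.5556·90.8750] = 53.8911; exercise value = 66.5000 > continuation, so V_d = 66.5000 (exercise)
Node 0 (S = 130): continuation = e^(−0.08)·[0.4444·9.1040 + 0.5556·66.5000] = 37.8424; exercise value = 34.0000 ≤ continuation, so V_0 = 37.8424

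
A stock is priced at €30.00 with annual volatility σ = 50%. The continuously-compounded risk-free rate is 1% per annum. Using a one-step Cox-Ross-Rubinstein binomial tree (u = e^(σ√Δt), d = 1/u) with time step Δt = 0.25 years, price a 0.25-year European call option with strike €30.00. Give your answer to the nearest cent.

€3.76

CRR parameters: u = e^(σ√Δt) = e^(0.5·√0.25) = 1.2840, d = 1/u = 0.7788
Per-period rate: rΔt = 0.01·0.25 = 0.0025, so R = e^0.0025 = 1.0025
Risk-neutral probability p = (e^0.0025 − 0.7788)/(1.2840 − 0.7788) = 0.2237/0.5052 = 0.4428
Terminal stock prices: S_u = 38.52, S_d = 23.36
Terminal payoffs (S − K): max(8.521, 0) = 8.521, max(-6.636, 0) = 0
Node 0 (S = 30): V_0 = e^(−0.0025)·[0.4428·8.5208 + 0.5572·0.0000] = 3.7634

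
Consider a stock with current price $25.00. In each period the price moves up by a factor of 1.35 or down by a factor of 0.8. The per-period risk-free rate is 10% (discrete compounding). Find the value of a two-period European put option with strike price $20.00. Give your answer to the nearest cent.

Risk-neutral probability p = (1 + 0.1 − 0.8)/(1.35 − 0.8) = 0.3000/0.5500 = 0.5455
Terminal stock prices: S_uu = 45.56, S_ud = 27, S_dd = 16
Terminal payoffs (K − S): max(-25.56, 0) = 0, max(-7, 0) = 0, max(4, 0) = 4
Node u (S = 33.75): V_u = 1/1.1·[0.5455·0.0000 + 0.4545·0.0000] = 0.0000
Node d (S = 20): V_d = 1/1.1·[0.5455·0.0000 + 0.4545·4.0000] = 1.6529
Node 0 (S = 25): V_0 = 1/1.1·[0.5455·0.0000 + 0.4545·1.6529] = 0.6830

$0.68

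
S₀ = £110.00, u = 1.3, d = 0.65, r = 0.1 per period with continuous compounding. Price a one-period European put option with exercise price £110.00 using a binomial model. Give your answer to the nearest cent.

£10.44

Risk-neutral probability p = (e^0.1 − 0.65)/(1.3 − 0.65) = 0.4552/0.6500 = 0.7003
Terminal stock prices: S_u = 143, S_d = 71.5
Terminal payoffs (K − S): max(-33, 0) = 0, max(38.5, 0) = 38.5
Node 0 (S = 110): V_0 = e^(−0.1)·[0.7003·0.0000 + 0.2997·38.5000] = 10.4417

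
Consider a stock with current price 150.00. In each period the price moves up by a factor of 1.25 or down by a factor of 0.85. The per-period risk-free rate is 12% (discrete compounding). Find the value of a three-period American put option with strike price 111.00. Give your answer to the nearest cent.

Risk-neutral probability p = (1 + 0.12 − 0.85)/(1.25 − 0.85) = 0.2700/0.4000 = 0.6750
Terminal stock prices: S_uuu = 293, S_uud = 199.2, S_udd = 135.5, S_ddd = 92.12
Terminal payoffs (K − S): max(-182, 0) = 0, max(-88.22, 0) = 0, max(-24.47, 0) = 0, max(18.88, 0) = 18.88
Node uu (S = 234.4): continuation = 1/1.12·[0.6750·0.0000 + 0.3250·0.0000] = 0.0000; exercise value = 0.0000 ≤ continuation, so V_uu = 0.0000
Node ud (S = 159.4): continuation = 1/1.12·[0.6750·0.0000 + 0.3250·0.0000] = 0.0000; exercise value = 0.0000 ≤ continuation, so V_ud = 0.0000
Node dd (S = 108.4): continuation = 1/1.12·[0.6750·0.0000 + 0.3250·18.8813] = 5.4789; exercise value = 2.6250 ≤ continuation, so V_dd = 5.4789
Node u (S = 187.5): continuation = 1/1.12·[0.6750·0.0000 + 0.3250·0.0000] = 0.0000; exercise value = 0.0000 ≤ continuation, so V_u = 0.0000
Node d (S = 127.5): continuation = 1/1.12·[0.6750·0.0000 + 0.3250·5.4789] = 1.5899; exercise value = 0.0000 ≤ continuation, so V_d = 1.5899
Node 0 (S = 150): continuation = 1/1.12·[0.6750·0.0000 + 0.3250·1.5899] = 0.4613; exercise value = 0.0000 ≤ continuation, so V_0 = 0.4613

0.46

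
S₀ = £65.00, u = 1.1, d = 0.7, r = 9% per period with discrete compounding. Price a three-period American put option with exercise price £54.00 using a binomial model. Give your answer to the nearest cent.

£0.28

Risk-neutral probability p = (1 + 0.09 − 0.7)/(1.1 − 0.7) = 0.3900/0.4000 = 0.9750
Terminal stock prices: S_uuu = 86.52, S_uud = 55.05, S_udd = 35.03, S_ddd = 22.29
Terminal payoffs (K − S): max(-32.52, 0) = 0, max(-1.055, 0) = 0, max(18.97, 0) = 18.97, max(31.71, 0) = 31.71
Node uu (S = 78.65): continuation = 1/1.09·[0.9750·0.0000 + 0.0250·0.0000] = 0.0000; exercise value = 0.0000 ≤ continuation, so V_uu = 0.0000
Node ud (S = 50.05): continuation = 1/1.09·[0.9750·0.0000 + 0.0250·18.9650] = 0.4350; exercise value = 3.9500 > continuation, so V_ud = 3.9500 (exercise)
Node dd (S = 31.85): continuation = 1/1.09·[0.9750·18.9650 + 0.0250·31.7050] = 17.6913; exercise value = 22.1500 > continuation, so V_dd = 22.1500 (exercise)
Node u (S = 71.5): continuation = 1/1.09·[0.9750·0.0000 + 0.0250·3.9500] = 0.0906; exercise value = 0.0000 ≤ continuation, so V_u = 0.0906
Node d (S = 45.5): continuation = 1/1.09·[0.9750·3.9500 + 0.0250·22.1500] = 4.0413; exercise value = 8.5000 > continuation, so V_d = 8.5000 (exercise)
Node 0 (S = 65): continuation = 1/1.09·[0.9750·0.0906 + 0.0250·8.5000] = 0.2760; exercise value = 0.0000 ≤ continuation, so V_0 = 0.2760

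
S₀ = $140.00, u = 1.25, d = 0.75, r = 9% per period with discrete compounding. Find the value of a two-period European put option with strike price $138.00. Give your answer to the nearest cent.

$7.58

Risk-neutral probability p = (1 + 0.09 − 0.75)/(1.25 − 0.75) = 0.3400/0.5000 = 0.6800
Terminal stock prices: S_uu = 218.8, S_ud = 131.2, S_dd = 78.75
Terminal payoffs (K − S): max(-80.75, 0) = 0, max(6.75, 0) = 6.75, max(59.25, 0) = 59.25
Node u (S = 175): V_u = 1/1.09·[0.6800·0.0000 + 0.3200·6.7500] = 1.9817
Node d (S = 105): V_d = 1/1.09·[0.6800·6.7500 + 0.3200·59.2500] = 21.6055
Node 0 (S = 140): V_0 = 1/1.09·[0.6800·1.9817 + 0.3200·21.6055] = 7.5792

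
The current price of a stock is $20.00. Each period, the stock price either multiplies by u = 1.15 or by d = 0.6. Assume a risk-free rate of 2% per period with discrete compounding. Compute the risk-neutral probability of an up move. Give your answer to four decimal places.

Risk-neutral probability p = (1 + 0.02 − 0.6)/(1.15 − 0.6) = 0.4200/0.5500 = 0.7636

p = 0.7636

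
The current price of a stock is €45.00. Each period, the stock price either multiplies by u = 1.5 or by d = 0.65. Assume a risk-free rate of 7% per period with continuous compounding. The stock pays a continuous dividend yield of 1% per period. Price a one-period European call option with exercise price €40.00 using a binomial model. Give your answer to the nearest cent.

Per-period risk-free factor R = e^0.07 = 1.0725; dividend-adjusted growth = e^(0.07−0.01) = 1.0618.
Risk-neutral probability p = (1.0618 − 0.65)/(1.5 − 0.65) = 0.4118/0.8500 = 0.4845
Terminal stock prices: S_u = 67.5, S_d = 29.25
Terminal payoffs (S − K): max(27.5, 0) = 27.5, max(-10.75, 0) = 0
Node 0 (S = 45): V_0 = e^(−0.07)·[0.4845·27.5000 + 0.5155·0.0000] = 12.4233

€12.42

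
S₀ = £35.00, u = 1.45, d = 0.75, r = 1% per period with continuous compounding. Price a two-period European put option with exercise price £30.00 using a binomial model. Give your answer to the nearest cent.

Risk-neutral probability p = (e^0.01 − 0.75)/(1.45 − 0.75) = 0.2601/0.7000 = 0.3715
Terminal stock prices: S_uu = 73.59, S_ud = 38.06, S_dd = 19.69
Terminal payoffs (K − S): max(-43.59, 0) = 0, max(-8.062, 0) = 0, max(10.31, 0) = 10.31
Node u (S = 50.75): V_u = e^(−0.01)·[0.3715·0.0000 + 0.6285·0.0000] = 0.0000
Node d (S = 26.25): V_d = e^(−0.01)·[0.3715·0.0000 + 0.6285·10.3125] = 6.4169
Node 0 (S = 35): V_0 = e^(−0.01)·[0.3715·0.0000 + 0.6285·6.4169] = 3.9929

£3.99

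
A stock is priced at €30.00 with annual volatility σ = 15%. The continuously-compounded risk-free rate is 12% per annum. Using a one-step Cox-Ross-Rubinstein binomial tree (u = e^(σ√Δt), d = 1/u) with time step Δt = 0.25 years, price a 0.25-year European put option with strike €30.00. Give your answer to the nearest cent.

€0.66

CRR parameters: u = e^(σ√Δt) = e^(0.15·√0.25) = 1.0779, d = 1/u = 0.9277
Per-period rate: rΔt = 0.12·0.25 = 0.03, so R = e^0.03 = 1.0305
Risk-neutral probability p = (e^0.03 − 0.9277)/(1.0779 − 0.9277) = 0.1027/0.1501 = 0.6841
Terminal stock prices: S_u = 32.34, S_d = 27.83
Terminal payoffs (K − S): max(-2.337, 0) = 0, max(2.168, 0) = 2.168
Node 0 (S = 30): V_0 = e^(−0.03)·[0.6841·0.0000 + 0.3159·2.1677] = 0.6645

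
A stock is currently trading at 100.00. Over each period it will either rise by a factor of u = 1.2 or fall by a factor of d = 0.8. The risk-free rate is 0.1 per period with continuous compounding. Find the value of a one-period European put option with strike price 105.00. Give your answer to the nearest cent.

5.36

Risk-neutral probability p = (e^0.1 − 0.8)/(1.2 − 0.8) = 0.3052/0.4000 = 0.7629
Terminal stock prices: S_u = 120, S_d = 80
Terminal payoffs (K − S): max(-15, 0) = 0, max(25, 0) = 25
Node 0 (S = 100): V_0 = e^(−0.1)·[0.7629·0.0000 + 0.2371·25.0000] = 5.3628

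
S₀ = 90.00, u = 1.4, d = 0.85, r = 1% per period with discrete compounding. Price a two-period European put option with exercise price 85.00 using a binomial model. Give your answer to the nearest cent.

Risk-neutral probability p = (1 + 0.01 − 0.85)/(1.4 − 0.85) = 0.1600/0.5500 = 0.2909
Terminal stock prices: S_uu = 176.4, S_ud = 107.1, S_dd = 65.02
Terminal payoffs (K − S): max(-91.4, 0) = 0, max(-22.1, 0) = 0, max(19.98, 0) = 19.98
Node u (S = 126): V_u = 1/1.01·[0.2909·0.0000 + 0.7091·0.0000] = 0.0000
Node d (S = 76.5): V_d = 1/1.01·[0.2909·0.0000 + 0.7091·19.9750] = 14.0239
Node 0 (S = 90): V_0 = 1/1.01·[0.2909·0.0000 + 0.7091·14.0239] = 9.8457

9.85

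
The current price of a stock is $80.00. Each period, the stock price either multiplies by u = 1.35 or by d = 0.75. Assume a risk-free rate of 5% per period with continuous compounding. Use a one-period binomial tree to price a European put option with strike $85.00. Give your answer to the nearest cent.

$11.84

Risk-neutral probability p = (e^0.05 − 0.75)/(1.35 − 0.75) = 0.3013/0.6000 = 0.5021
Terminal stock prices: S_u = 108, S_d = 60
Terminal payoffs (K − S): max(-23, 0) = 0, max(25, 0) = 25
Node 0 (S = 80): V_0 = e^(−0.05)·[0.5021·0.0000 + 0.4979·25.0000] = 11.8400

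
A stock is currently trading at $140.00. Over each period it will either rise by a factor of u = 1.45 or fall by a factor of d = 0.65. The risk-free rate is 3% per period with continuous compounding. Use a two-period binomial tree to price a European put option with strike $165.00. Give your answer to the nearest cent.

$42.94

Risk-neutral probability p = (e^0.03 − 0.65)/(1.45 − 0.65) = 0.3805/0.8000 = 0.4756
Terminal stock prices: S_uu = 294.4, S_ud = 132, S_dd = 59.15
Terminal payoffs (K − S): max(-129.4, 0) = 0, max(33.05, 0) = 33.05, max(105.8, 0) = 105.8
Node u (S = 203): V_u = e^(−0.03)·[0.4756·0.0000 + 0.5244·33.0500] = 16.8202
Node d (S = 91): V_d = e^(−0.03)·[0.4756·33.0500 + 0.5244·105.8500] = 69.1235
Node 0 (S = 140): V_0 = e^(−0.03)·[0.4756·16.8202 + 0.5244·69.1235] = 42.9420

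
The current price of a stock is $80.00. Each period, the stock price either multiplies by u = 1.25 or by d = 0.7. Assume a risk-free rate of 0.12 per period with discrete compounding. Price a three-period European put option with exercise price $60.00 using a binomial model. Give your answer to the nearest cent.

Risk-neutral probability p = (1 + 0.12 − 0.7)/(1.25 − 0.7) = 0.4200/0.5500 = 0.7636
Terminal stock prices: S_uuu = 156.2, S_uud = 87.5, S_udd = 49, S_ddd = 27.44
Terminal payoffs (K − S): max(-96.25, 0) = 0, max(-27.5, 0) = 0, max(11, 0) = 11, max(32.56, 0) = 32.56
Node uu (S = 125): V_uu = 1/1.12·[0.7636·0.0000 + 0.2364·0.0000] = 0.0000
Node ud (S = 70): V_ud = 1/1.12·[0.7636·0.0000 + 0.2364·11.0000] = 2.3214
Node dd (S = 39.2): V_dd = 1/1.12·[0.7636·11.0000 + 0.2364·32.5600] = 14.3714
Node u (S = 100): V_u = 1/1.12·[0.7636·0.0000 + 0.2364·2.3214] = 0.4899
Node d (S = 56): V_d = 1/1.12·[0.7636·2.3214 + 0.2364·14.3714] = 4.6157
Node 0 (S = 80): V_0 = 1/1.12·[0.7636·0.4899 + 0.2364·4.6157] = 1.3081

$1.31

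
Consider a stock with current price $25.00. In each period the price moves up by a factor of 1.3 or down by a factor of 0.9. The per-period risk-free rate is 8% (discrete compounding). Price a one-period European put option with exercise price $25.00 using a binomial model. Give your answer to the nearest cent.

Risk-neutral probability p = (1 + 0.08 − 0.9)/(1.3 − 0.9) = 0.1800/0.4000 = 0.4500
Terminal stock prices: S_u = 32.5, S_d = 22.5
Terminal payoffs (K − S): max(-7.5, 0) = 0, max(2.5, 0) = 2.5
Node 0 (S = 25): V_0 = 1/1.08·[0.4500·0.0000 + 0.5500·2.5000] = 1.2731

$1.27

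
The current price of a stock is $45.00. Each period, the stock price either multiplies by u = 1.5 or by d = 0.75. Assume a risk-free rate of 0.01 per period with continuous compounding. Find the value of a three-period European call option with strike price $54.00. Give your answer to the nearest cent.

Risk-neutral probability p = (e^0.01 − 0.75)/(1.5 − 0.75) = 0.2601/0.7500 = 0.3467
Terminal stock prices: S_uuu = 151.9, S_uud = 75.94, S_udd = 37.97, S_ddd = 18.98
Terminal payoffs (S − K): max(97.88, 0) = 97.88, max(21.94, 0) = 21.94, max(-16.03, 0) = 0, max(-35.02, 0) = 0
Node uu (S = 101.2): V_uu = e^(−0.01)·[0.3467·97.8750 + 0.6533·21.9375] = 47.7873
Node ud (S = 50.62): V_ud = e^(−0.01)·[0.3467·21.9375 + 0.6533·0.0000] = 7.5308
Node dd (S = 25.31): V_dd = e^(−0.01)·[0.3467·0.0000 + 0.6533·0.0000] = 0.0000
Node u (S = 67.5): V_u = e^(−0.01)·[0.3467·47.7873 + 0.6533·7.5308] = 21.2753
Node d (S = 33.75): V_d = e^(−0.01)·[0.3467·7.5308 + 0.6533·0.0000] = 2.5852
Node 0 (S = 45): V_0 = e^(−0.01)·[0.3467·21.2753 + 0.6533·2.5852] = 8.9755

$8.98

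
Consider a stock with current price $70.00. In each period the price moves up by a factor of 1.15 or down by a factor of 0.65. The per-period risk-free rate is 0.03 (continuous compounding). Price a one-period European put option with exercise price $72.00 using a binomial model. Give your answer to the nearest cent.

$6.15

Risk-neutral probability p = (e^0.03 − 0.65)/(1.15 − 0.65) = 0.3805/0.5000 = 0.7609
Terminal stock prices: S_u = 80.5, S_d = 45.5
Terminal payoffs (K − S): max(-8.5, 0) = 0, max(26.5, 0) = 26.5
Node 0 (S = 70): V_0 = e^(−0.03)·[0.7609·0.0000 + 0.2391·26.5000] = 6.1487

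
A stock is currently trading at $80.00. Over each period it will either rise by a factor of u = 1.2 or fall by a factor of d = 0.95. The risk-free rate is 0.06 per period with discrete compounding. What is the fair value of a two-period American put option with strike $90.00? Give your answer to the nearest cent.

Risk-neutral probability p = (1 + 0.06 − 0.95)/(1.2 − 0.95) = 0.1100/0.2500 = 0.4400
Terminal stock prices: S_uu = 115.2, S_ud = 91.2, S_dd = 72.2
Terminal payoffs (K − S): max(-25.2, 0) = 0, max(-1.2, 0) = 0, max(17.8, 0) = 17.8
Node u (S = 96): continuation = 1/1.06·[0.4400·0.0000 + 0.5600·0.0000] = 0.0000; exercise value = 0.0000 ≤ continuation, so V_u = 0.0000
Node d (S = 76): continuation = 1/1.06·[0.4400·0.0000 + 0.5600·17.8000] = 9.4038; exercise value = 14.0000 > continuation, so V_d = 14.0000 (exercise)
Node 0 (S = 80): continuation = 1/1.06·[0.4400·0.0000 + 0.5600·14.0000] = 7.3962; exercise value = 10.0000 > continuation, so V_0 = 10.0000 (exercise)

$10.00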